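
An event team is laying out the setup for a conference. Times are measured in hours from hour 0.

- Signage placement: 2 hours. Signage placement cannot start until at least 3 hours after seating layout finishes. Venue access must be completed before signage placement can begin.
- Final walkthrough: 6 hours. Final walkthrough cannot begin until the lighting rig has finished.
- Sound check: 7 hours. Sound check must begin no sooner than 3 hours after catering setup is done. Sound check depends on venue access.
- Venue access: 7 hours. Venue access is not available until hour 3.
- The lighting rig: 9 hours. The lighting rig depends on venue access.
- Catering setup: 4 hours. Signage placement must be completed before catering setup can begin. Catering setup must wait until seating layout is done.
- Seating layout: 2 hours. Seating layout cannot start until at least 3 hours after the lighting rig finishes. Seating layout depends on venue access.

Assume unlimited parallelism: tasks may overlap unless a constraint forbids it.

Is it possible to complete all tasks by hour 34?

No

Venue access cannot begin until its own release at hour 3. It runs from hour 3 to 3 + 7 = hour 10.
The lighting rig waits on venue access (finishes hour 10), so it starts at hour 10 and finishes at 10 + 9 = hour 19.
After the lighting rig (finishes hour 19), final walkthrough can start at hour 19 and finishes at hour 25.
For seating layout: the lighting rig (finishes hour 19, plus 3-hour gap → hour 22); venue access (finishes hour 10). Taking the maximum gives a start of hour 22, and it finishes at 22 + 2 = hour 24.
For signage placement: seating layout (finishes hour 24, plus 3-hour gap → hour 27); venue access (finishes hour 10). Taking the maximum gives a start of hour 27, and it finishes at 27 + 2 = hour 29.
Catering setup needs all of signage placement (finishes hour 29); seating layout (finishes hour 24). That puts its earliest start at hour 29; it finishes at 29 + 4 = hour 33.
Sound check has to wait for catering setup (finishes hour 33, plus 3-hour gap → hour 36); venue access (finishes hour 10). The latest of these is hour 36, so sound check runs hour 36 to 36 + 7 = hour 43.
The earliest everything can be done is hour 43, which is after the deadline of 34, so it is not possible.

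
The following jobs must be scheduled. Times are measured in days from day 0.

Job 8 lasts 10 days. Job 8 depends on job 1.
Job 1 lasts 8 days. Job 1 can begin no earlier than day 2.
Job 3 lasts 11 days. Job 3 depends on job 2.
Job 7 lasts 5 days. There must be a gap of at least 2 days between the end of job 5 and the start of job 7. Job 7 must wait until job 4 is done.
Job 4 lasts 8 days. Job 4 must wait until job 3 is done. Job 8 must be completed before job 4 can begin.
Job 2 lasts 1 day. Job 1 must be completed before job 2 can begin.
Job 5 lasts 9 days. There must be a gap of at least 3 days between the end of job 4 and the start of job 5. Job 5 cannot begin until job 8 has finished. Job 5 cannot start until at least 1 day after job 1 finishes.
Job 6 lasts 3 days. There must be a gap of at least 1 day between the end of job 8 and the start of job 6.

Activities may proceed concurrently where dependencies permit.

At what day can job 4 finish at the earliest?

Job 1 cannot begin until its own release at day 2. It runs from day 2 to 2 + 8 = day 10.
Job 8 waits on job 1 (finishes day 10), so it starts at day 10 and finishes at 10 + 10 = day 20.
Job 2 waits on job 1 (finishes day 10), so it starts at day 10 and finishes at 10 + 1 = day 11.
Job 3 cannot begin until job 2 (finishes day 11). It runs from day 11 to 11 + 11 = day 22.
Job 4 cannot start until job 3 (finishes day 22); job 8 (finishes day 20). The controlling bound is day 22, so job 4 finishes at 22 + 8 = day 30.

30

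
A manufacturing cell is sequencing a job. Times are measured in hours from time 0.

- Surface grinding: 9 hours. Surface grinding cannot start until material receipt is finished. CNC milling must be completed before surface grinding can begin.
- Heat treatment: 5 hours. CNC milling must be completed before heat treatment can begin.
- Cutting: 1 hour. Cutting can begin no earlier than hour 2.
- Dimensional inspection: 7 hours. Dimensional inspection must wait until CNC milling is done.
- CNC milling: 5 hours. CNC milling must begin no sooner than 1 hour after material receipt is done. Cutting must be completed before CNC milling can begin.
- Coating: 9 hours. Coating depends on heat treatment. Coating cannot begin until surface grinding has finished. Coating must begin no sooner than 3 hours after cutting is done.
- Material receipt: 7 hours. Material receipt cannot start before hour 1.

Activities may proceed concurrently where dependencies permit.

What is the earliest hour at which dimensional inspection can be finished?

21

Cutting cannot begin until its own release at hour 2. It runs from hour 2 to 2 + 1 = hour 3.
Material receipt cannot begin until its own release at hour 1. It runs from hour 1 to 1 + 7 = hour 8.
CNC milling needs all of material receipt (finishes hour 8, plus 1-hour gap → hour 9); cutting (finishes hour 3). That puts its earliest start at hour 9; it finishes at 9 + 5 = hour 14.
After CNC milling (finishes hour 14), dimensional inspection can start at hour 14 and finishes at hour 21.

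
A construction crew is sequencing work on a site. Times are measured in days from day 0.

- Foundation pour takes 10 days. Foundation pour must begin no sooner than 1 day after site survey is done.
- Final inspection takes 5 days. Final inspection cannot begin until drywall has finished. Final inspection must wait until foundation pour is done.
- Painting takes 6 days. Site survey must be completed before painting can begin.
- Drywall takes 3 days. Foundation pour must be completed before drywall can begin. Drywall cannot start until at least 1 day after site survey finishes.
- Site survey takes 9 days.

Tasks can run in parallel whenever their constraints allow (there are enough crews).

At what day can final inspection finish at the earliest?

Site survey can start immediately at day 0; it finishes at day 9.
Foundation pour cannot begin until site survey (finishes day 9, plus 1-day gap → day 10). It runs from day 10 to 10 + 10 = day 20.
For drywall: foundation pour (finishes day 20); site survey (finishes day 9, plus 1-day gap → day 10). Taking the maximum gives a start of day 20, and it finishes at 20 + 3 = day 23.
For final inspection: drywall (finishes day 23); foundation pour (finishes day 20). Taking the maximum gives a start of day 23, and it finishes at 23 + 5 = day 28.

28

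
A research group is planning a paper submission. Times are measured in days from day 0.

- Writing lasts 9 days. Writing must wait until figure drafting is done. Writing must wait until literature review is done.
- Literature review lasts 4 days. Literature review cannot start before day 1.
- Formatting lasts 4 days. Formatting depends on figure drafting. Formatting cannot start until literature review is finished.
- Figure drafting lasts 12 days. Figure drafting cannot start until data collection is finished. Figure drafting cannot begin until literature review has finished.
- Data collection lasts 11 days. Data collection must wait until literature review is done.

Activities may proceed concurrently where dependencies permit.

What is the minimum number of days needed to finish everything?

37

Literature review waits on its own release at day 1, so it starts at day 1 and finishes at 1 + 4 = day 5.
After literature review (finishes day 5), data collection can start at day 5 and finishes at day 16.
For figure drafting: data collection (finishes day 16); literature review (finishes day 5). Taking the maximum gives a start of day 16, and it finishes at 16 + 12 = day 28.
Formatting needs all of figure drafting (finishes day 28); literature review (finishes day 5). That puts its earliest start at day 28; it finishes at 28 + 4 = day 32.
Writing needs all of figure drafting (finishes day 28); literature review (finishes day 5). That puts its earliest start at day 28; it finishes at 28 + 9 = day 37.
All tasks are finished once the last one completes. Finish times: Literature review at 5, Data collection at 16, Figure drafting at 28, Writing at 37, Formatting at 32. The latest is day 37.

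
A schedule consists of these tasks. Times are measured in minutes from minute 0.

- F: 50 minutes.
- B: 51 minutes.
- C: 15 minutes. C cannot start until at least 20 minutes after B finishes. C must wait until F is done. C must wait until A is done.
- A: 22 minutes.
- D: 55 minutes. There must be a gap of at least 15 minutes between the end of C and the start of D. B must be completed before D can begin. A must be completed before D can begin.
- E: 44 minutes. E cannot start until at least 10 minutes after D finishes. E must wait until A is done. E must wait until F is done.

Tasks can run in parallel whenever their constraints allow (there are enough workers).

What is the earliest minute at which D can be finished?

F can start immediately at minute 0; it finishes at minute 50.
B has no prerequisites, so it starts at minute 0 and finishes at minute 51.
A can start immediately at minute 0; it finishes at minute 22.
C needs all of B (finishes minute 51, plus 20-minute gap → minute 71); F (finishes minute 50); A (finishes minute 22). That puts its earliest start at minute 71; it finishes at 71 + 15 = minute 86.
For D: C (finishes minute 86, plus 15-minute gap → minute 101); B (finishes minute 51); A (finishes minute 22). Taking the maximum gives a start of minute 101, and it finishes at 101 + 55 = minute 156.

156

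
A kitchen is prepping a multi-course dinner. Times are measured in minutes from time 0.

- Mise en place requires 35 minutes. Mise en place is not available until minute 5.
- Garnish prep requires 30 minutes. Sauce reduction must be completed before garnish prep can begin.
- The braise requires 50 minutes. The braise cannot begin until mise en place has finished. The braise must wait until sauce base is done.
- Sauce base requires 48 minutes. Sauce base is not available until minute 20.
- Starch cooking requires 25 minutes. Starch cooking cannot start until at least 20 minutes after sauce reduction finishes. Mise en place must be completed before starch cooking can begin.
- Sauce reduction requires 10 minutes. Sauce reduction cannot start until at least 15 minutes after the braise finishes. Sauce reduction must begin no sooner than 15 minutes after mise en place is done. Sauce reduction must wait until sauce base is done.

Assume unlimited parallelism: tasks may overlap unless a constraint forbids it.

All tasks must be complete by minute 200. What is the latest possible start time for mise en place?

Nothing follows starch cooking; the deadline of minute 200 is its only limit. It must start by 200 − 25 = minute 175.
Garnish prep has no dependents, so it just needs to finish by minute 200. Starting by 200 − 30 = minute 170 achieves that.
Sauce reduction must finish in time for starch cooking (must start by minute 175, minus 20-minute gap → minute 155); garnish prep (must start by minute 170). The tightest is minute 155, so sauce reduction must start by 155 − 10 = minute 145.
The braise feeds into sauce reduction (must start by minute 145, minus 15-minute gap → minute 130); so the braise must finish by minute 130 and therefore start by minute 80.
For mise en place: the braise (must start by minute 80); sauce reduction (must start by minute 145, minus 15-minute gap → minute 130); starch cooking (must start by minute 175). The most restrictive is minute 80; with a 35-minute duration, mise en place must start by minute 45.

45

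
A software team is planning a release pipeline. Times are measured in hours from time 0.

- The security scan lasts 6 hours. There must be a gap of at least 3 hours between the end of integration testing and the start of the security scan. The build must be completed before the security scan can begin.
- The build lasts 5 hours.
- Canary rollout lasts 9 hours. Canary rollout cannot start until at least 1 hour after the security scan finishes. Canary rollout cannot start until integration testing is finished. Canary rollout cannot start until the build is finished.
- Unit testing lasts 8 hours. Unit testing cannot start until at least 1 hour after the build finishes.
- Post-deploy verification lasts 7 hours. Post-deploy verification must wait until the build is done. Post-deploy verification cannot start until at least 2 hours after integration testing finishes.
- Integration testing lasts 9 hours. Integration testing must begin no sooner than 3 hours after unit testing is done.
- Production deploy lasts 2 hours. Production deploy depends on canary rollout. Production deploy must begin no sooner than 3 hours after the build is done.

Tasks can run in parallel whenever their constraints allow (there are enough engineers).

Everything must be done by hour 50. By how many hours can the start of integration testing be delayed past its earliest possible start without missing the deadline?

3

The build has no prerequisites, so it starts at hour 0 and finishes at hour 5.
After the build (finishes hour 5, plus 1-hour gap → hour 6), unit testing can start at hour 6 and finishes at hour 14.
Integration testing cannot begin until unit testing (finishes hour 14, plus 3-hour gap → hour 17). It runs from hour 17 to 17 + 9 = hour 26.

Working backward from the deadline:
Nothing follows production deploy; the deadline of hour 50 is its only limit. It must start by 50 − 2 = hour 48.
Canary rollout must finish before production deploy (must start by hour 48). With a 9-hour duration, canary rollout must start by 48 − 9 = hour 39.
The security scan feeds into canary rollout (must start by hour 39, minus 1-hour gap → hour 38); so the security scan must finish by hour 38 and therefore start by hour 32.
Post-deploy verification must finish by hour 50; it takes 7 hours, so it must start by 50 − 7 = hour 43.
Integration testing has several dependents: the security scan (must start by hour 32, minus 3-hour gap → hour 29); canary rollout (must start by hour 39); post-deploy verification (must start by hour 43, minus 2-hour gap → hour 41). The earliest of those limits is hour 29, so integration testing must start by 29 − 9 = hour 20.
So integration testing can start as early as hour 17 and as late as hour 20, giving 20 − 17 = 3 hours of slack.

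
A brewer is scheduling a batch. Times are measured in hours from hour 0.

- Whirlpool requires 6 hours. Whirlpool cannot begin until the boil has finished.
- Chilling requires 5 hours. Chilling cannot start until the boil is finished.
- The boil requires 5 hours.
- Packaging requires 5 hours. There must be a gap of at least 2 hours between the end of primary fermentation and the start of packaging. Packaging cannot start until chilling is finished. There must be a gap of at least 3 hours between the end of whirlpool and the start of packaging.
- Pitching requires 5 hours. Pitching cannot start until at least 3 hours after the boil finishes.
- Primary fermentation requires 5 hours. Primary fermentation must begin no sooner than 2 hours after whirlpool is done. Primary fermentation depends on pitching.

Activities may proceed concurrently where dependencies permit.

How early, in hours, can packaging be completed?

Nothing blocks the boil, so it runs from hour 0 to hour 5.
Pitching waits on the boil (finishes hour 5, plus 3-hour gap → hour 8), so it starts at hour 8 and finishes at 8 + 5 = hour 13.
After the boil (finishes hour 5), chilling can start at hour 5 and finishes at hour 10.
Whirlpool waits on the boil (finishes hour 5), so it starts at hour 5 and finishes at 5 + 6 = hour 11.
Primary fermentation needs all of whirlpool (finishes hour 11, plus 2-hour gap → hour 13); pitching (finishes hour 13). That puts its earliest start at hour 13; it finishes at 13 + 5 = hour 18.
For packaging: primary fermentation (finishes hour 18, plus 2-hour gap → hour 20); chilling (finishes hour 10); whirlpool (finishes hour 11, plus 3-hour gap → hour 14). Taking the maximum gives a start of hour 20, and it finishes at 20 + 5 = hour 25.

25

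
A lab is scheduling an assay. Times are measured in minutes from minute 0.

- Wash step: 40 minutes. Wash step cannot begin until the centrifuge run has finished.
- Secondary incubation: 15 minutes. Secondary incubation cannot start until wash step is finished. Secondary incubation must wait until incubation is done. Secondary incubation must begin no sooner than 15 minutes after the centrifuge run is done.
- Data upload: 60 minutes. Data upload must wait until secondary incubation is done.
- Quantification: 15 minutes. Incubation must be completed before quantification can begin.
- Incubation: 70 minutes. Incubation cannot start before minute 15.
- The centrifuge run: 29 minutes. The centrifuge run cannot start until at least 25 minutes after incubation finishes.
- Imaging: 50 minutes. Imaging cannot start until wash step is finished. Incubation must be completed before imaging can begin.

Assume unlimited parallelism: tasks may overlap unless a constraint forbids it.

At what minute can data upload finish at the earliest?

Incubation cannot begin until its own release at minute 15. It runs from minute 15 to 15 + 70 = minute 85.
After incubation (finishes minute 85, plus 25-minute gap → minute 110), the centrifuge run can start at minute 110 and finishes at minute 139.
Wash step cannot begin until the centrifuge run (finishes minute 139). It runs from minute 139 to 139 + 40 = minute 179.
Secondary incubation cannot start until wash step (finishes minute 179); incubation (finishes minute 85); the centrifuge run (finishes minute 139, plus 15-minute gap → minute 154). The controlling bound is minute 179, so secondary incubation finishes at 179 + 15 = minute 194.
After secondary incubation (finishes minute 194), data upload can start at minute 194 and finishes at minute 254.

254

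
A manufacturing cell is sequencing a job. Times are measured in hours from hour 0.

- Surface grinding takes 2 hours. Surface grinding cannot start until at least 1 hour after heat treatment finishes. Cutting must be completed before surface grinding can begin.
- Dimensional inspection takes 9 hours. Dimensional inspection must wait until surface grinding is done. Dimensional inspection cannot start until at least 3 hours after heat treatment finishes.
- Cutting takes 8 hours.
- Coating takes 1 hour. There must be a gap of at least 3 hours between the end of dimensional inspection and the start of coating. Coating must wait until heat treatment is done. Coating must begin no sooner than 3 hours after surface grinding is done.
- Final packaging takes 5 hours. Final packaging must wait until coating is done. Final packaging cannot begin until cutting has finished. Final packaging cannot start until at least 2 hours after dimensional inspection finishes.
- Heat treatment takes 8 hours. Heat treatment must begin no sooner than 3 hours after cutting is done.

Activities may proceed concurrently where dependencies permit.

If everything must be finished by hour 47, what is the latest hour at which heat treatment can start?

18

Nothing follows final packaging; the deadline of hour 47 is its only limit. It must start by 47 − 5 = hour 42.
Coating has to be done before final packaging (must start by hour 42). That means finishing by hour 42, i.e. starting by 42 − 1 = hour 41.
Dimensional inspection must finish in time for coating (must start by hour 41, minus 3-hour gap → hour 38); final packaging (must start by hour 42, minus 2-hour gap → hour 40). The tightest is hour 38, so dimensional inspection must start by 38 − 9 = hour 29.
Surface grinding feeds dimensional inspection (must start by hour 29); coating (must start by hour 41, minus 3-hour gap → hour 38). Taking the minimum, surface grinding must finish by hour 29 and start by 29 − 2 = hour 27.
Heat treatment must finish in time for surface grinding (must start by hour 27, minus 1-hour gap → hour 26); dimensional inspection (must start by hour 29, minus 3-hour gap → hour 26); coating (must start by hour 41). The tightest is hour 26, so heat treatment must start by 26 − 8 = hour 18.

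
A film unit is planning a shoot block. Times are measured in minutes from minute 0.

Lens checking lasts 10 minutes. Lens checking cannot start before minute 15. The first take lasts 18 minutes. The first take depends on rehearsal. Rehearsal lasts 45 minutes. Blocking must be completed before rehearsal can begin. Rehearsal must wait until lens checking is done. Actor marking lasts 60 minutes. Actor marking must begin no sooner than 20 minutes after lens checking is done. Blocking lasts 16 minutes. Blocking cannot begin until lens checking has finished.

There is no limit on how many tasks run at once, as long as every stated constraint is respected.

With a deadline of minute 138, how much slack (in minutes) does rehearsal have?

34

Lens checking waits on its own release at minute 15, so it starts at minute 15 and finishes at 15 + 10 = minute 25.
Blocking cannot begin until lens checking (finishes minute 25). It runs from minute 25 to 25 + 16 = minute 41.
Rehearsal has to wait for blocking (finishes minute 41); lens checking (finishes minute 25). The latest of these is minute 41, so rehearsal runs minute 41 to 41 + 45 = minute 86.

Working backward from the deadline:
To finish by minute 138, the first take (duration 18) must start no later than minute 120.
Rehearsal has to be done before the first take (must start by minute 120). That means finishing by minute 120, i.e. starting by 120 − 45 = minute 75.
So rehearsal can start as early as minute 41 and as late as minute 75, giving 75 − 41 = 34 minutes of slack.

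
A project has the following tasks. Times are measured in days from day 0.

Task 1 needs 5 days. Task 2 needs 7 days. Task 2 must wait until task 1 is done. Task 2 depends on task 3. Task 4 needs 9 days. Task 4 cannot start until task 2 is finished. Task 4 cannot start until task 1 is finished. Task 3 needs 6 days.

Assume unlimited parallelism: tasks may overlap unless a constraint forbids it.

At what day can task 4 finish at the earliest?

22

Task 3 can start immediately at day 0; it finishes at day 6.
Task 1 has no prerequisites, so it starts at day 0 and finishes at day 5.
Task 2 has to wait for task 1 (finishes day 5); task 3 (finishes day 6). The latest of these is day 6, so task 2 runs day 6 to 6 + 7 = day 13.
For task 4: task 2 (finishes day 13); task 1 (finishes day 5). Taking the maximum gives a start of day 13, and it finishes at 13 + 9 = day 22.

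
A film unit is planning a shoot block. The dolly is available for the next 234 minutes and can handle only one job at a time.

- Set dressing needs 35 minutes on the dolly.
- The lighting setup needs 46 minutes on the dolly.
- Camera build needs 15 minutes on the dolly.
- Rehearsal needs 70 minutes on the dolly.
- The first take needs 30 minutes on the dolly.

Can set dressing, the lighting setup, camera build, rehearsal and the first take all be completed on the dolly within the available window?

Running back to back, the jobs need 35 + 46 + 15 + 70 + 30 = 196 minutes on the dolly.
Since 196 ≤ 234, they fit within the window.

Yes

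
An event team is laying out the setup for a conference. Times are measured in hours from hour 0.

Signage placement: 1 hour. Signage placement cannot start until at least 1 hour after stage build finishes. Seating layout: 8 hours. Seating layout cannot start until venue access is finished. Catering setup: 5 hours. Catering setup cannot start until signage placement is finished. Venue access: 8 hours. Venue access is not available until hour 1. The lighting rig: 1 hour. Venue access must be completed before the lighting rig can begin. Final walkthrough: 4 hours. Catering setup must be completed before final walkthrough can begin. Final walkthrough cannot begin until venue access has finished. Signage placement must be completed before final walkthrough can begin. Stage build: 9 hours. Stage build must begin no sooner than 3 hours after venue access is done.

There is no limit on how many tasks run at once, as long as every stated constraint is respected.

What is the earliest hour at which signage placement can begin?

After its own release at hour 1, venue access can start at hour 1 and finishes at hour 9.
Stage build waits on venue access (finishes hour 9, plus 3-hour gap → hour 12), so it starts at hour 12 and finishes at 12 + 9 = hour 21.
Signage placement waits on stage build (finishes hour 21, plus 1-hour gap → hour 22), so the earliest it can start is hour 22.

22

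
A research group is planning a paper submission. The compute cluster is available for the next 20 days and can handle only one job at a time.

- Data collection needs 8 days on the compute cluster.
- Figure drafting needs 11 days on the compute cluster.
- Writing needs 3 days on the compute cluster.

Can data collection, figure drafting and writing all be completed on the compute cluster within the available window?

Running back to back, the jobs need 8 + 11 + 3 = 22 days on the compute cluster.
Since 22 > 20, they cannot all fit.

No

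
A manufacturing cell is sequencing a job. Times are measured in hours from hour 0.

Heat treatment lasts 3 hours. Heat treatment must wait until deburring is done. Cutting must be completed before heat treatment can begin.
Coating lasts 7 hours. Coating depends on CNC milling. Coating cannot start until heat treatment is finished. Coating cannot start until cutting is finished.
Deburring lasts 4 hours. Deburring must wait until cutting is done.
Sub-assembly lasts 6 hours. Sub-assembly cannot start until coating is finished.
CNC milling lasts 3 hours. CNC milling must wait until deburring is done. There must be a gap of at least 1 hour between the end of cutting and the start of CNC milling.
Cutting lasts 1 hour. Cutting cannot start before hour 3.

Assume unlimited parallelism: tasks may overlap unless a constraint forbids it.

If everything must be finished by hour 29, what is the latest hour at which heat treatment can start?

Sub-assembly has no dependents, so it just needs to finish by hour 29. Starting by 29 − 6 = hour 23 achieves that.
Since sub-assembly (must start by hour 23) depends on it, coating must finish by hour 23. Backing off its 7-hour duration gives a latest start of hour 16.
Heat treatment must finish before coating (must start by hour 16). With a 3-hour duration, heat treatment must start by 16 − 3 = hour 13.

13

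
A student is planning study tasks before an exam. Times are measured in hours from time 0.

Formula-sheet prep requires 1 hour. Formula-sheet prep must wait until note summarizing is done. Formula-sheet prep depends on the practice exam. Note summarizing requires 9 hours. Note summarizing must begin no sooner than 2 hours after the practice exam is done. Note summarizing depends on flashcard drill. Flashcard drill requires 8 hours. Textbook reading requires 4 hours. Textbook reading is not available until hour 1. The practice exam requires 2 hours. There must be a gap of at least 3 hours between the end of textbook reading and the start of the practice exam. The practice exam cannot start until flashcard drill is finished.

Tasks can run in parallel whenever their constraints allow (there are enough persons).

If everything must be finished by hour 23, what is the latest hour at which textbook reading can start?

Formula-sheet prep must finish by hour 23; it takes 1 hour, so it must start by 23 − 1 = hour 22.
Since formula-sheet prep (must start by hour 22) depends on it, note summarizing must finish by hour 22. Backing off its 9-hour duration gives a latest start of hour 13.
The practice exam feeds note summarizing (must start by hour 13, minus 2-hour gap → hour 11); formula-sheet prep (must start by hour 22). Taking the minimum, the practice exam must finish by hour 11 and start by 11 − 2 = hour 9.
Textbook reading must finish before the practice exam (must start by hour 9, minus 3-hour gap → hour 6). With a 4-hour duration, textbook reading must start by 6 − 4 = hour 2.

2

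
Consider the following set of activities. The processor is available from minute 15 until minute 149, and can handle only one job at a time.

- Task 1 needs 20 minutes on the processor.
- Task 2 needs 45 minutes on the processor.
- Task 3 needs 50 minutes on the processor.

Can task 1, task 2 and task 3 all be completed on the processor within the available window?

Yes

The processor window is 149 − 15 = 134 minutes.
Running back to back, the jobs need 20 + 45 + 50 = 115 minutes on the processor.
Since 115 ≤ 134, they fit within the window.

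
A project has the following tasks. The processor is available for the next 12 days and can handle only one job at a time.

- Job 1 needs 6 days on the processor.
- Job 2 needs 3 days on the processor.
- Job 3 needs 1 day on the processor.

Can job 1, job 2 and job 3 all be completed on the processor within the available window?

Yes

Running back to back, the jobs need 6 + 3 + 1 = 10 days on the processor.
Since 10 ≤ 12, they fit within the window.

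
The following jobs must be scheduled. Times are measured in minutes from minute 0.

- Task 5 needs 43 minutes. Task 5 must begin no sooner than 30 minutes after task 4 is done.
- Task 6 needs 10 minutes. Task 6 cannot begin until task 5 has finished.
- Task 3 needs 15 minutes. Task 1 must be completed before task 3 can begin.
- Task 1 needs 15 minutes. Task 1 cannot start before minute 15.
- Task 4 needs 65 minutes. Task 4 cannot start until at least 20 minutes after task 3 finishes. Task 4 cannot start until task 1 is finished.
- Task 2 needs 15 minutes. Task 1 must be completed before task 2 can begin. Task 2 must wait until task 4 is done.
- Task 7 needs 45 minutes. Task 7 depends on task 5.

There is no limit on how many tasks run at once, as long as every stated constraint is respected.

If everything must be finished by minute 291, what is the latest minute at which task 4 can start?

108

To finish by minute 291, task 2 (duration 15) must start no later than minute 276.
To finish by minute 291, task 6 (duration 10) must start no later than minute 281.
Nothing follows task 7; the deadline of minute 291 is its only limit. It must start by 291 − 45 = minute 246.
For task 5: task 6 (must start by minute 281); task 7 (must start by minute 246). The most restrictive is minute 246; with a 43-minute duration, task 5 must start by minute 203.
Task 4 must finish in time for task 2 (must start by minute 276); task 5 (must start by minute 203, minus 30-minute gap → minute 173). The tightest is minute 173, so task 4 must start by 173 − 65 = minute 108.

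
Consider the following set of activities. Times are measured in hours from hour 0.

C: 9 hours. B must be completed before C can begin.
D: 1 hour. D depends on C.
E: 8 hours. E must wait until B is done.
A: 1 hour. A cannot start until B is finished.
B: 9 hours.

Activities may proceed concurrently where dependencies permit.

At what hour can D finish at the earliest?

Nothing blocks B, so it runs from hour 0 to hour 9.
C cannot begin until B (finishes hour 9). It runs from hour 9 to 9 + 9 = hour 18.
D waits on C (finishes hour 18), so it starts at hour 18 and finishes at 18 + 1 = hour 19.

19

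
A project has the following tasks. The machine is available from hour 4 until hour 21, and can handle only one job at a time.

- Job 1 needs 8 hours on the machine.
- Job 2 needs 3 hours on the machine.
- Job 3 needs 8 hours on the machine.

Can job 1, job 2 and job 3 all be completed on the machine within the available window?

The machine window is 21 − 4 = 17 hours.
Running back to back, the jobs need 8 + 3 + 8 = 19 hours on the machine.
Since 19 > 17, they cannot all fit.

No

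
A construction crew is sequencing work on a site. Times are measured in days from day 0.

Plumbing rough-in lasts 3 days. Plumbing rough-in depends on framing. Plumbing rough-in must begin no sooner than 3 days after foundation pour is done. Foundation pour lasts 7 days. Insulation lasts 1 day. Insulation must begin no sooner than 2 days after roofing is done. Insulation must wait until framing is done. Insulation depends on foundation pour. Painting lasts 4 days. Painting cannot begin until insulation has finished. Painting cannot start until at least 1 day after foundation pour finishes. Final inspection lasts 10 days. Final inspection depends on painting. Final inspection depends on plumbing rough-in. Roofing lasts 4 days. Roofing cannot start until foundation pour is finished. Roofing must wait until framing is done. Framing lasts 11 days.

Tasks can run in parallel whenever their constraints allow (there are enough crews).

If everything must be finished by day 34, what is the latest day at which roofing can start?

Final inspection must finish by day 34; it takes 10 days, so it must start by 34 − 10 = day 24.
Since final inspection (must start by day 24) depends on it, painting must finish by day 24. Backing off its 4-day duration gives a latest start of day 20.
Insulation has to be done before painting (must start by day 20). That means finishing by day 20, i.e. starting by 20 − 1 = day 19.
Roofing has to be done before insulation (must start by day 19, minus 2-day gap → day 17). That means finishing by day 17, i.e. starting by 17 − 4 = day 13.

13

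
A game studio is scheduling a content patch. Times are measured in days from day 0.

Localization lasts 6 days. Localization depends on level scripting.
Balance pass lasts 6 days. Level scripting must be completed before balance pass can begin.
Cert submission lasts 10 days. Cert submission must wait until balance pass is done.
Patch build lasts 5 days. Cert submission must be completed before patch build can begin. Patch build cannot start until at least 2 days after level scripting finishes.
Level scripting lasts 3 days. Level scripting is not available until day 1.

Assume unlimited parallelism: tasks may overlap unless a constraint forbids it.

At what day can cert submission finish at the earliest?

Level scripting waits on its own release at day 1, so it starts at day 1 and finishes at 1 + 3 = day 4.
Balance pass cannot begin until level scripting (finishes day 4). It runs from day 4 to 4 + 6 = day 10.
Cert submission cannot begin until balance pass (finishes day 10). It runs from day 10 to 10 + 10 = day 20.

20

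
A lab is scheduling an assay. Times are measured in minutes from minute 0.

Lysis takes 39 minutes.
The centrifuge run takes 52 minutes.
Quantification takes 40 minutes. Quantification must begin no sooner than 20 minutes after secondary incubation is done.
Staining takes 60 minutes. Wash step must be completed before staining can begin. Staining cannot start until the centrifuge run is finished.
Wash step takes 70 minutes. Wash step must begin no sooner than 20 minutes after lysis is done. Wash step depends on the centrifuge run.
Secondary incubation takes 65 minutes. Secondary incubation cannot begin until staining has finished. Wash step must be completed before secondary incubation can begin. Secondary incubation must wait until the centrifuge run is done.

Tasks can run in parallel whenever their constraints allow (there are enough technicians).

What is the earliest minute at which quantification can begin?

274

The centrifuge run has no prerequisites, so it starts at minute 0 and finishes at minute 52.
Lysis can start immediately at minute 0; it finishes at minute 39.
Wash step has to wait for lysis (finishes minute 39, plus 20-minute gap → minute 59); the centrifuge run (finishes minute 52). The latest of these is minute 59, so wash step runs minute 59 to 59 + 70 = minute 129.
Staining has to wait for wash step (finishes minute 129); the centrifuge run (finishes minute 52). The latest of these is minute 129, so staining runs minute 129 to 129 + 60 = minute 189.
For secondary incubation: staining (finishes minute 189); wash step (finishes minute 129); the centrifuge run (finishes minute 52). Taking the maximum gives a start of minute 189, and it finishes at 189 + 65 = minute 254.
Quantification waits on secondary incubation (finishes minute 254, plus 20-minute gap → minute 274), so the earliest it can start is minute 274.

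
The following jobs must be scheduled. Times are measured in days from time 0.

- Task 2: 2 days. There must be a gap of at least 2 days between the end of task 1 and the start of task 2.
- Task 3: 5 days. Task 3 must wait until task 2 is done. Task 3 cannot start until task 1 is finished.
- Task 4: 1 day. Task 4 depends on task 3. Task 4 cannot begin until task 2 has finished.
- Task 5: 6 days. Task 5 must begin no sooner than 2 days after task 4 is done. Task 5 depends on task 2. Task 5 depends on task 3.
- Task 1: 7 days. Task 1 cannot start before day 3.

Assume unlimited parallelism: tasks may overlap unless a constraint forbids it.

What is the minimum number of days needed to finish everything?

After its own release at day 3, task 1 can start at day 3 and finishes at day 10.
After task 1 (finishes day 10, plus 2-day gap → day 12), task 2 can start at day 12 and finishes at day 14.
Task 3 needs all of task 2 (finishes day 14); task 1 (finishes day 10). That puts its earliest start at day 14; it finishes at 14 + 5 = day 19.
Task 4 has to wait for task 3 (finishes day 19); task 2 (finishes day 14). The latest of these is day 19, so task 4 runs day 19 to 19 + 1 = day 20.
Task 5 cannot start until task 4 (finishes day 20, plus 2-day gap → day 22); task 2 (finishes day 14); task 3 (finishes day 19). The controlling bound is day 22, so task 5 finishes at 22 + 6 = day 28.
All tasks are finished once the last one completes. Finish times: Task 1 at 10, Task 2 at 14, Task 3 at 19, Task 4 at 20, Task 5 at 28. The latest is day 28.

28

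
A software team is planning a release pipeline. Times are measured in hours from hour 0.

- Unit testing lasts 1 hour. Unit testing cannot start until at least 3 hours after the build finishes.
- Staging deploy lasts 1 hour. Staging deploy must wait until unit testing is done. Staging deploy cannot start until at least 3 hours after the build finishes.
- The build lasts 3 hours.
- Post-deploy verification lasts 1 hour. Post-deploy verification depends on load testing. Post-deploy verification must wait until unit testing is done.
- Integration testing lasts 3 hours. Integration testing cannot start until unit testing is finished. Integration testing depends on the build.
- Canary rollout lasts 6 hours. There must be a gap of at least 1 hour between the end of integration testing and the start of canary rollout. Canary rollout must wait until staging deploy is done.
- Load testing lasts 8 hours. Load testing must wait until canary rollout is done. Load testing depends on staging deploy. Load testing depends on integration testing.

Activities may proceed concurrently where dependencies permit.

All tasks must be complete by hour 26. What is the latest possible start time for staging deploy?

10

Post-deploy verification must finish by hour 26; it takes 1 hour, so it must start by 26 − 1 = hour 25.
Since post-deploy verification (must start by hour 25) depends on it, load testing must finish by hour 25. Backing off its 8-hour duration gives a latest start of hour 17.
Canary rollout has to be done before load testing (must start by hour 17). That means finishing by hour 17, i.e. starting by 17 − 6 = hour 11.
Staging deploy must finish in time for canary rollout (must start by hour 11); load testing (must start by hour 17). The tightest is hour 11, so staging deploy must start by 11 − 1 = hour 10.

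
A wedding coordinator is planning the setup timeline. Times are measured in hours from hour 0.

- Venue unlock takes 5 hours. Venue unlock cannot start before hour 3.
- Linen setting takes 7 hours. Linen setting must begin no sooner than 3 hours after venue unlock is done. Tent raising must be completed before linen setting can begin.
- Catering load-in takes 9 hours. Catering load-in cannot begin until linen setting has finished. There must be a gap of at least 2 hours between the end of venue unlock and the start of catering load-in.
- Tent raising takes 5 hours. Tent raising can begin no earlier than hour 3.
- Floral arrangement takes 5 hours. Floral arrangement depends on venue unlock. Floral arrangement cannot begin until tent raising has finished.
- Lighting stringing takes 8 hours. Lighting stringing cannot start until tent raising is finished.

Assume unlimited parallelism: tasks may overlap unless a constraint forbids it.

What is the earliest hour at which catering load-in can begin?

18

Tent raising cannot begin until its own release at hour 3. It runs from hour 3 to 3 + 5 = hour 8.
Venue unlock waits on its own release at hour 3, so it starts at hour 3 and finishes at 3 + 5 = hour 8.
Linen setting needs all of venue unlock (finishes hour 8, plus 3-hour gap → hour 11); tent raising (finishes hour 8). That puts its earliest start at hour 11; it finishes at 11 + 7 = hour 18.
Catering load-in waits on linen setting (finishes hour 18); venue unlock (finishes hour 8, plus 2-hour gap → hour 10). The latest of these is hour 18, which is the earliest catering load-in can start.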